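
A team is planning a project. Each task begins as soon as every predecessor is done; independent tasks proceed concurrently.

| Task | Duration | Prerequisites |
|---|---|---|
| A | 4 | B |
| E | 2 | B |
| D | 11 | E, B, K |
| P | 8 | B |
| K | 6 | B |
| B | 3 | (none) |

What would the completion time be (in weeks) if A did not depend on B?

20

With the dependency in place, B→K→D = 3+6+11 = 20 sets the finish at 20 weeks.
Without B→A, A's earliest start moves from 3 to 0.
The longest chain is now B→K→D = 3+6+11 = 20, so the project takes 20 weeks.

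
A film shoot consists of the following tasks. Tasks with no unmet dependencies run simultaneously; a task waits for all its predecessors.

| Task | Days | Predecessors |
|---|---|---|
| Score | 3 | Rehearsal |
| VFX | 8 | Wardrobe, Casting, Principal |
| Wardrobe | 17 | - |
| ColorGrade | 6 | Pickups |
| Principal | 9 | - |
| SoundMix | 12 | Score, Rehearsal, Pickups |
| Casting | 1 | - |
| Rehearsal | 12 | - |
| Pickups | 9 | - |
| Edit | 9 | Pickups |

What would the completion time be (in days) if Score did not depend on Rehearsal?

Original critical path: Rehearsal→Score→SoundMix = 12+3+12 = 27 ⇒ 27 days.
Without Rehearsal→Score, Score's earliest start moves from 12 to 0.
After: Wardrobe→VFX = 17+8 = 25 → 25 days.

25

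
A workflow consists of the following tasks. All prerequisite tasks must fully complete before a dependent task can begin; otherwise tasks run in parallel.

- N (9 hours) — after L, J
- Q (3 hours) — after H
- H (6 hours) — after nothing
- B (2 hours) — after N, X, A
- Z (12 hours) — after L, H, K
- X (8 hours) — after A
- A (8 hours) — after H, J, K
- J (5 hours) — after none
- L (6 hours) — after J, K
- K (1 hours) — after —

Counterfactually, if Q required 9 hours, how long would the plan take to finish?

24

Baseline: H→A→X→B = 6+8+8+2 = 24 → 24 hours.
Q is off the critical path — its longest chain is 9 hours, giving 15 of slack.
No other chain overtakes it, so the finish is 24 hours.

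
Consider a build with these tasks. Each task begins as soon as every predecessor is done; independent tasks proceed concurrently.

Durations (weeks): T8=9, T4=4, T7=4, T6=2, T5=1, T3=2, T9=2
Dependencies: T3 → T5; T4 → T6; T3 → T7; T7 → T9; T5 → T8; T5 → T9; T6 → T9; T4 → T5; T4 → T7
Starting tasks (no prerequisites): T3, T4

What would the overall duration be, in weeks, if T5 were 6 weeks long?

19

Critical path before the change: T4→T5→T8 = 4+1+9 = 14 giving 14 weeks.
T5 is on the critical path; changing it to 6 makes that path 19 weeks.
The critical path is still T4→T5→T8; finish is now 19 weeks.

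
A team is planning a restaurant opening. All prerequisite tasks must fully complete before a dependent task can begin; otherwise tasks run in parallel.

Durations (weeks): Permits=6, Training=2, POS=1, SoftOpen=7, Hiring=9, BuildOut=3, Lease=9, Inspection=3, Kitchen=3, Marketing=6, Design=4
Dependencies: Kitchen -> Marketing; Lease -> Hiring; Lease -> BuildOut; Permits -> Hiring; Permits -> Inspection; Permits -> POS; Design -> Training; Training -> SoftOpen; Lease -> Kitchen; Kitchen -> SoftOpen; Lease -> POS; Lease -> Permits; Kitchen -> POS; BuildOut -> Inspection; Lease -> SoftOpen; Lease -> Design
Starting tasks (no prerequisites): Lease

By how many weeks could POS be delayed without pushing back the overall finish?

8

Critical path: Lease→Permits→Hiring = 9+6+9 = 24, so the finish is 24 weeks.
Longest path through POS: 16 weeks (earliest finish 16, latest finish 24).
Slack of POS = 23 − 15 = 8 weeks.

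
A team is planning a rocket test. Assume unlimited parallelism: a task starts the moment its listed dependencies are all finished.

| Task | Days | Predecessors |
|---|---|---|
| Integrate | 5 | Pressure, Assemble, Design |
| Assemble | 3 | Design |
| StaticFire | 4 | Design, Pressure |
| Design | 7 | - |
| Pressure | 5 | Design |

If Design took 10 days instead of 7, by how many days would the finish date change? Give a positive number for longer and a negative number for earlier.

3

As given, the longest chain is Design→Pressure→Integrate = 7+5+5 = 17, so the finish is 17 days.
Design lies on that path, so at 10 days the path becomes 20 days.
No other chain overtakes it, so the finish is 20 days.
Change in finish: 20 − 17 = +3 days.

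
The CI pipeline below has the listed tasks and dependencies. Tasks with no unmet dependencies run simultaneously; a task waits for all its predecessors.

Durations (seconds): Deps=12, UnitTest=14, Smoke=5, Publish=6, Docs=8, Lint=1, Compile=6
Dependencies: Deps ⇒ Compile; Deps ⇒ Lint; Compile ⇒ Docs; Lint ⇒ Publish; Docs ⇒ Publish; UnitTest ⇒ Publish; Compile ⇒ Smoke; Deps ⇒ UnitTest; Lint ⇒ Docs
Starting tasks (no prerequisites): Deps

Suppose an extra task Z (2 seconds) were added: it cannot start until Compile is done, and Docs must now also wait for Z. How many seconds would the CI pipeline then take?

Originally the CI pipeline takes 32 seconds.
With Z inserted, Docs now waits for max(Lint, Compile, Z).
New critical path: Deps→Compile→Z→Docs→Publish = 12+6+2+8+6 = 34 ⇒ 34 seconds.

34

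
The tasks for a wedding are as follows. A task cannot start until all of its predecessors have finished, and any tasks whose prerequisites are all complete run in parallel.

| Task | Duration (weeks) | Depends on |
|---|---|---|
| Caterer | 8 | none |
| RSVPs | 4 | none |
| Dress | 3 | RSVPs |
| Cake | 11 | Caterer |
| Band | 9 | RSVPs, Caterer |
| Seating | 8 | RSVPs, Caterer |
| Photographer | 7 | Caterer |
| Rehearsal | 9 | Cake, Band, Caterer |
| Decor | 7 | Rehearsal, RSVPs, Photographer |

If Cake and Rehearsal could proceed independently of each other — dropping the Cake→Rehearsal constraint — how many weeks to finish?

33

Before: longest chain Caterer→Cake→Rehearsal→Decor = 8+11+9+7 = 35, finish 35.
Without Cake→Rehearsal, Rehearsal's earliest start moves from 19 to 17.
The longest chain is now Caterer→Band→Rehearsal→Decor = 8+9+9+7 = 33, so the project takes 33 weeks.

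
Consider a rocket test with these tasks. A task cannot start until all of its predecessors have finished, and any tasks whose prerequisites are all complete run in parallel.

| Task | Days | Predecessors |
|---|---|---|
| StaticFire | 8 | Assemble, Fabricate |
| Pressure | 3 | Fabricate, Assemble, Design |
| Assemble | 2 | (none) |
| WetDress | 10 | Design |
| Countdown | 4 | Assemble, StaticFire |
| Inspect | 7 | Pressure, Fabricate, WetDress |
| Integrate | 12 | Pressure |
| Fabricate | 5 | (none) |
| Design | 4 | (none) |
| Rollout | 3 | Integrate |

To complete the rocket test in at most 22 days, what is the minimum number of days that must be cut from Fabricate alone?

Current finish: 23 days; target: 22.
Fabricate is on every critical path, so each day cut from Fabricate cuts the finish by one (this holds down to a finish of 22).
Need 23 − 22 = 1 day off Fabricate → Fabricate becomes 4 days, finish becomes 22.

1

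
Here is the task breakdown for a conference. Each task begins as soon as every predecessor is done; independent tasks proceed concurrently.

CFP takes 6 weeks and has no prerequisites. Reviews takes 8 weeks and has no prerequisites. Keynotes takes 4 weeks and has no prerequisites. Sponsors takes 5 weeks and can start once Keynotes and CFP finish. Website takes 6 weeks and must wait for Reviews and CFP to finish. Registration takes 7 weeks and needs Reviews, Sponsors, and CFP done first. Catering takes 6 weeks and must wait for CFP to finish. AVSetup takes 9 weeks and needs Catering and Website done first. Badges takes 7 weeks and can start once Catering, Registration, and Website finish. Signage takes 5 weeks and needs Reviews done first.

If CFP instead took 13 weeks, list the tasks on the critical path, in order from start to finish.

CFP, Sponsors, Registration, Badges

As given, the longest chain is CFP→Sponsors→Registration→Badges = 6+5+7+7 = 25, so the finish is 25 weeks.
Since CFP is critical, the +7 change carries straight to that chain (now 32 weeks).
No other chain overtakes it, so the finish is 32 weeks.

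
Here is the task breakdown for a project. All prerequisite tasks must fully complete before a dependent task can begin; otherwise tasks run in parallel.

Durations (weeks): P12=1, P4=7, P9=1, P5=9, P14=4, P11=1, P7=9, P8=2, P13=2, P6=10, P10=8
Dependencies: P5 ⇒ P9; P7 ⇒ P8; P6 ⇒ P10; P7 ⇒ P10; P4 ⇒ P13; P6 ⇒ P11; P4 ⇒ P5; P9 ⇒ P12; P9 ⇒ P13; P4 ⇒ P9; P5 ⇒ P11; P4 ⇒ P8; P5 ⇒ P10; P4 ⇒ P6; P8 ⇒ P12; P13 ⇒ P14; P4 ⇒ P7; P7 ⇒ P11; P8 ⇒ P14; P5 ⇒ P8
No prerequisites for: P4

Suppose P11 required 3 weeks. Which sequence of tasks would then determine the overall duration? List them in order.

Actual critical path: P4→P6→P10 = 7+10+8 = 25 ⇒ 25 weeks.
The longest path through P11 is only 18 weeks, so P11 has float 7.
That remains the longest chain; total 25 weeks.

P4, P6, P10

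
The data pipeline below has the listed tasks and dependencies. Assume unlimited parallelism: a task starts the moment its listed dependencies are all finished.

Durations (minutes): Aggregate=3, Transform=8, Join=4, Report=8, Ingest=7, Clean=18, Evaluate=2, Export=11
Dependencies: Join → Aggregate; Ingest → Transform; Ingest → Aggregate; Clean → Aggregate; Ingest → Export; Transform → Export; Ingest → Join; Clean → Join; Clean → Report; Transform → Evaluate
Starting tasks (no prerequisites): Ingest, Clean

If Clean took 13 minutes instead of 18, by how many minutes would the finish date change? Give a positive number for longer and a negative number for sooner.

0

The binding path is Clean→Report = 18+8 = 26; finish at 26 minutes.
Since Clean is critical, the -5 change carries straight to that chain (now 21 minutes).
New critical path: Ingest→Transform→Export = 7+8+11 = 26 ⇒ 26 minutes.
Change in finish: 26 − 26 = +0 minutes.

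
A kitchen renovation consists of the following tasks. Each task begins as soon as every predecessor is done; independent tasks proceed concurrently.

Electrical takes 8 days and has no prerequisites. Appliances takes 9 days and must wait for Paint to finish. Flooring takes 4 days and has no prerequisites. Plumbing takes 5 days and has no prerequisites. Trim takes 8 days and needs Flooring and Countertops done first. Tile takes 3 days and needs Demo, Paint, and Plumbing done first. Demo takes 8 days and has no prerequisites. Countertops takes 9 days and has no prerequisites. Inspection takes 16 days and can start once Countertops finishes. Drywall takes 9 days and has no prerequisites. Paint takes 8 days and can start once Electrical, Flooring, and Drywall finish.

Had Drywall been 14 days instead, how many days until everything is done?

The binding path is Drywall→Paint→Appliances = 9+8+9 = 26; finish at 26 days.
Since Drywall is critical, the +5 change carries straight to that chain (now 31 days).
No other chain overtakes it, so the finish is 31 days.

31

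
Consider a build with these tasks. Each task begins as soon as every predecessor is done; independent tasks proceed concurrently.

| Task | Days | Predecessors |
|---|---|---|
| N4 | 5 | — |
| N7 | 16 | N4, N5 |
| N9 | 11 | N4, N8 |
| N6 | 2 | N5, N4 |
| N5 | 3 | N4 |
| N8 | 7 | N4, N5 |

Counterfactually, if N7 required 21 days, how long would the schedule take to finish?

Actual critical path: N4→N5→N8→N9 = 5+3+7+11 = 26 ⇒ 26 days.
N7 is off the critical path — its longest chain is 24 days, giving 2 of slack.
New critical path: N4→N5→N7 = 5+3+21 = 29 ⇒ 29 days.

29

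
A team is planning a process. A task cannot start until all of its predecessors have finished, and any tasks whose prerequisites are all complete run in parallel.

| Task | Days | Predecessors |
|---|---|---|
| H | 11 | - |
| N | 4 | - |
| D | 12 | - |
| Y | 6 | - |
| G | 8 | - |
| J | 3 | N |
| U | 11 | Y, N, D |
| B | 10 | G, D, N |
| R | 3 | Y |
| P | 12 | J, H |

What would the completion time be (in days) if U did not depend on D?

23

Original critical path: H→P = 11+12 = 23 ⇒ 23 days.
Without D→U, U's earliest start moves from 12 to 6.
After: H→P = 11+12 = 23 → 23 days.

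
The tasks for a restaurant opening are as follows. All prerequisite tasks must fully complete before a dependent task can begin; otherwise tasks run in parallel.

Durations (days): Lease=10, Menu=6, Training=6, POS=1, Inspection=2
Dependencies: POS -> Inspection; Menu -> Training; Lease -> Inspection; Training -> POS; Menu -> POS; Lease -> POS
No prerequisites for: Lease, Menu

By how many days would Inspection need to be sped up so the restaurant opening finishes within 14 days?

Current finish: 15 days; target: 14.
Inspection is on every critical path, so each day cut from Inspection cuts the finish by one (this holds down to a finish of 14).
Need 15 − 14 = 1 day off Inspection → Inspection becomes 1 day, finish becomes 14.

1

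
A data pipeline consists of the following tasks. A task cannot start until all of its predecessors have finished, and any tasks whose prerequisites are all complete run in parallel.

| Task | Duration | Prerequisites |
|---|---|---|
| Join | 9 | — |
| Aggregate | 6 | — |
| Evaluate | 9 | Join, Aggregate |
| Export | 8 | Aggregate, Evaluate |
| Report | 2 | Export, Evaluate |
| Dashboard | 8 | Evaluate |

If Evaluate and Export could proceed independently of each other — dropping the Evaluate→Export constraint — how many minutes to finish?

26

With the dependency in place, Join→Evaluate→Export→Report = 9+9+8+2 = 28 sets the finish at 28 minutes.
Without Evaluate→Export, Export's earliest start moves from 18 to 6.
New critical path: Join→Evaluate→Dashboard = 9+9+8 = 26 ⇒ 26 minutes.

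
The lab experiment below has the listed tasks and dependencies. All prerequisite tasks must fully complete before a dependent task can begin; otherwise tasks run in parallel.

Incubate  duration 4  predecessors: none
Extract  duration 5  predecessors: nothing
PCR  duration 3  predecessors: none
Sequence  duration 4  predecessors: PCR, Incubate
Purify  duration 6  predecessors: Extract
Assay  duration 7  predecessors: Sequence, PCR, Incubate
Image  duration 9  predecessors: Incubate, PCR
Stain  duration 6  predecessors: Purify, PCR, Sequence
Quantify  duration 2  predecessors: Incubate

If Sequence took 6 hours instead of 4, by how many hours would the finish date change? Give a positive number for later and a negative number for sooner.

As given, the longest chain is Extract→Purify→Stain = 5+6+6 = 17, so the finish is 17 hours.
Sequence is off the critical path — its longest chain is 15 hours, giving 2 of slack.
New critical path: Incubate→Sequence→Assay = 4+6+7 = 17 ⇒ 17 hours.
Change in finish: 17 − 17 = +0 hours.

0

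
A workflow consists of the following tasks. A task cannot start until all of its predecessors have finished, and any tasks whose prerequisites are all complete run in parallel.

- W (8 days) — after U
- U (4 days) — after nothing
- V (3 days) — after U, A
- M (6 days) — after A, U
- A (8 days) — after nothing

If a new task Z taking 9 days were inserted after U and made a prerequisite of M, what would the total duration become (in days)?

Originally the workflow takes 14 days.
With Z inserted, M now waits for max(A, U, Z).
New critical path: U→Z→M = 4+9+6 = 19 ⇒ 19 days.

19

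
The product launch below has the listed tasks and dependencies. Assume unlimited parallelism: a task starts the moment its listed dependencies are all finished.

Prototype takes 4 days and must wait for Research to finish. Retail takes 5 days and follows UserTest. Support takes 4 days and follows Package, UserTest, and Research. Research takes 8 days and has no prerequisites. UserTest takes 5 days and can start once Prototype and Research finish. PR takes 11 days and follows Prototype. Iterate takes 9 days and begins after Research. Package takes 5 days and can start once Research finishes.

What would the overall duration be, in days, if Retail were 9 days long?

26

Critical path before the change: Research→Prototype→PR = 8+4+11 = 23 giving 23 days.
The longest path through Retail is only 22 days, so Retail has float 1.
New critical path: Research→Prototype→UserTest→Retail = 8+4+5+9 = 26 ⇒ 26 days.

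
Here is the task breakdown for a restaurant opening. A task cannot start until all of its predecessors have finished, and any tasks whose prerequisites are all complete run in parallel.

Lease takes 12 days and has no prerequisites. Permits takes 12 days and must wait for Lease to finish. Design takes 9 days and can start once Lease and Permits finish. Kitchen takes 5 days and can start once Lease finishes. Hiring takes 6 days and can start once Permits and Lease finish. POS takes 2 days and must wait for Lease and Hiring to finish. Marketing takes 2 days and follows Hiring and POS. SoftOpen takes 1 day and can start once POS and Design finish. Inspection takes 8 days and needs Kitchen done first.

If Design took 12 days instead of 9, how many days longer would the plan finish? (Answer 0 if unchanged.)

3

Critical path before the change: Lease→Permits→Design→SoftOpen = 12+12+9+1 = 34 giving 34 days.
Since Design is critical, the +3 change carries straight to that chain (now 37 days).
That remains the longest chain; total 37 days.
Change in finish: 37 − 34 = +3 days.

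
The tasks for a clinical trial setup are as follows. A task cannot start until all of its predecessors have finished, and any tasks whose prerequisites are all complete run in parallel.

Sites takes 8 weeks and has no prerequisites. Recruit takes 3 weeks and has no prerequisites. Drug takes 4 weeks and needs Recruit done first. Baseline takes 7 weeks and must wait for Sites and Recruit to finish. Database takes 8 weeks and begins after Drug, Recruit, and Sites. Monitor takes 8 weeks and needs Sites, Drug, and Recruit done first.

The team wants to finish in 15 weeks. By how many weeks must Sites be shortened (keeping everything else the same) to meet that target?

Current finish: 16 weeks; target: 15.
Sites is on every critical path, so each week cut from Sites cuts the finish by one (this holds down to a finish of 15).
Need 16 − 15 = 1 week off Sites → Sites becomes 7 weeks, finish becomes 15.

1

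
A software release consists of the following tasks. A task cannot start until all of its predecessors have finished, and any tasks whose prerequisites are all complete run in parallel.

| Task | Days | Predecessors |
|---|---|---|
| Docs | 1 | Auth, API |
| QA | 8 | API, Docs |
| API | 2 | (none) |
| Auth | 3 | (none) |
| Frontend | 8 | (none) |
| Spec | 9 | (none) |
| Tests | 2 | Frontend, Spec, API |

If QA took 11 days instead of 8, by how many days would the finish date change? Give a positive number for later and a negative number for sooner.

3

Actual critical path: Auth→Docs→QA = 3+1+8 = 12 ⇒ 12 days.
QA is on the critical path; changing it to 11 makes that path 15 days.
The critical path is still Auth→Docs→QA; finish is now 15 days.
Change in finish: 15 − 12 = +3 days.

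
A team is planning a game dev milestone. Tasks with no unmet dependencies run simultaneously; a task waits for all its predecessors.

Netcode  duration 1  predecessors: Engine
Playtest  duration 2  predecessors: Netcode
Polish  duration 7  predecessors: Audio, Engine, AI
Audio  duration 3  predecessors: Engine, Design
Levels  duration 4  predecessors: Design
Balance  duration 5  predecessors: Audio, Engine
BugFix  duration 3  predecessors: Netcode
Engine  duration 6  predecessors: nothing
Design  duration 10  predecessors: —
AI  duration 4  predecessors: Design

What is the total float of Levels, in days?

Design→AI→Polish = 10+4+7 = 21 sets the makespan at 21 days.
Longest path through Levels: 14 days (earliest finish 14, latest finish 21).
Slack of Levels = 17 − 10 = 7 days.

7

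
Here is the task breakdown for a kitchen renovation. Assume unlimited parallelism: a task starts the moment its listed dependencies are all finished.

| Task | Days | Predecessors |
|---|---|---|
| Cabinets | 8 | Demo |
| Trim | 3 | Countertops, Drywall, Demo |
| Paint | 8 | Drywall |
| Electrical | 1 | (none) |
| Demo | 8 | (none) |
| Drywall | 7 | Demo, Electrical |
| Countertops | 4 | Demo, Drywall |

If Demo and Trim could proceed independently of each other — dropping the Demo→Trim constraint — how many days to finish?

With the dependency in place, Demo→Drywall→Paint = 8+7+8 = 23 sets the finish at 23 days.
Dropping Demo→Trim doesn't change Trim's earliest start (19); another predecessor still binds.
The longest chain is now Demo→Drywall→Paint = 8+7+8 = 23, so the kitchen renovation takes 23 days.

23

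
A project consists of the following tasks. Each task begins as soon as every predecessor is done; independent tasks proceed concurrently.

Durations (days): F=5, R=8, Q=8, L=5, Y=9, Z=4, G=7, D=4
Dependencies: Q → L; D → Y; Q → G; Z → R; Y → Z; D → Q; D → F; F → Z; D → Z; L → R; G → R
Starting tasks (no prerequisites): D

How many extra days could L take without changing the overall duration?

D→Q→G→R = 4+8+7+8 = 27 sets the makespan at 27 days.
L finishes as early as 17 and must finish by 19.
Float = 27 − 25 = 2.

2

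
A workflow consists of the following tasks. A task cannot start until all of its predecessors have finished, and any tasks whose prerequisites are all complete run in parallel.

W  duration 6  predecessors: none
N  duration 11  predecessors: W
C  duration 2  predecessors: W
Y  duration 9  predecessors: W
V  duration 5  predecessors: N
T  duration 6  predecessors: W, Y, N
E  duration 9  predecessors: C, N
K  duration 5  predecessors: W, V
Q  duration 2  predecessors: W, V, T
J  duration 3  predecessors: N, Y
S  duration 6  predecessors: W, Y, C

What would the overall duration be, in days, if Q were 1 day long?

27

Actual critical path: W→N→V→K = 6+11+5+5 = 27 ⇒ 27 days.
Q is off the critical path — its longest chain is 25 days, giving 2 of slack.
No other chain overtakes it, so the finish is 27 days.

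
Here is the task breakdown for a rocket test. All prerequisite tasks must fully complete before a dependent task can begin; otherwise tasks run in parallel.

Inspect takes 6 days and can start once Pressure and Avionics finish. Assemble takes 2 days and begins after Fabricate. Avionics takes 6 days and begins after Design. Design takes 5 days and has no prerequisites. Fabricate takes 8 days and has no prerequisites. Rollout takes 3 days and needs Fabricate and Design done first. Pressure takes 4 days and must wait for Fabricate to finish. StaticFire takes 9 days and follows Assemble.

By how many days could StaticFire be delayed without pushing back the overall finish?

0

Critical path: Fabricate→Assemble→StaticFire = 8+2+9 = 19, so the finish is 19 days.
StaticFire finishes as early as 19 and must finish by 19.
Slack of StaticFire = 10 − 10 = 0 days.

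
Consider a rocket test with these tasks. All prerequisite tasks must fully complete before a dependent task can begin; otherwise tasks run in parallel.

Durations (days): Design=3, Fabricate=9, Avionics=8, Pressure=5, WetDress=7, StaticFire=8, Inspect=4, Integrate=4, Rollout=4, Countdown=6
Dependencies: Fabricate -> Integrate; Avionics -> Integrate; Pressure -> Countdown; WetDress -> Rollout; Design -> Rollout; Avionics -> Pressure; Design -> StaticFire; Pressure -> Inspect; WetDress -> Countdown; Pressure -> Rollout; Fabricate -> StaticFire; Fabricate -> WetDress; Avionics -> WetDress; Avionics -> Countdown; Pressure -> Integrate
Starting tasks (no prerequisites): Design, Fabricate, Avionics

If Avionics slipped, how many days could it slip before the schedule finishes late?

1

Critical path: Fabricate→WetDress→Countdown = 9+7+6 = 22, so the finish is 22 days.
The longest chain containing Avionics totals 21 days.
So Avionics can slip 9 − 8 = 1 day.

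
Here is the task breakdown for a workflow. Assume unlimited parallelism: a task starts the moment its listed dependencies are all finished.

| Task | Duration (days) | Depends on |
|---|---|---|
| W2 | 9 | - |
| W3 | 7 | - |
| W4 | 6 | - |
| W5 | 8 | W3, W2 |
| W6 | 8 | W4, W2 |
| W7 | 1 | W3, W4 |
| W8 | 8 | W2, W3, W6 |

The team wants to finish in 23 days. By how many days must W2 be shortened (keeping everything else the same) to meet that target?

2

Current finish: 25 days; target: 23.
W2 is on every critical path, so each day cut from W2 cuts the finish by one (this holds down to a finish of 22).
Need 25 − 23 = 2 days off W2 → W2 becomes 7 days, finish becomes 23.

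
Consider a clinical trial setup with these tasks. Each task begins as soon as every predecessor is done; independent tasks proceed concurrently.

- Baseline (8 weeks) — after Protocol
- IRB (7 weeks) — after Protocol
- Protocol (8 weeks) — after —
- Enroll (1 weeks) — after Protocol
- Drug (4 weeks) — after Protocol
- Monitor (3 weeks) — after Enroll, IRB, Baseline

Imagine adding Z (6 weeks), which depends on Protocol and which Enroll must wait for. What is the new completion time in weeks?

Originally the project takes 19 weeks.
With Z inserted, Enroll now waits for max(Protocol, Z).
New critical path: Protocol→Baseline→Monitor = 8+8+3 = 19 ⇒ 19 weeks.

19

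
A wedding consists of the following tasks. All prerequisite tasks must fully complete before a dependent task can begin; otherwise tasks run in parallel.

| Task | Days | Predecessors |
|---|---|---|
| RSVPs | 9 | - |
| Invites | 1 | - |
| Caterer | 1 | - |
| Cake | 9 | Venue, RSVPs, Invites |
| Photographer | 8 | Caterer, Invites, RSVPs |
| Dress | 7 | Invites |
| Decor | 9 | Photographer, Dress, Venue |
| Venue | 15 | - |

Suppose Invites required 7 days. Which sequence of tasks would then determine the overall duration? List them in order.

RSVPs, Photographer, Decor

The binding path is RSVPs→Photographer→Decor = 9+8+9 = 26; finish at 26 days.
Invites is off the critical path — its longest chain is 18 days, giving 8 of slack.
No other chain overtakes it, so the finish is 26 days.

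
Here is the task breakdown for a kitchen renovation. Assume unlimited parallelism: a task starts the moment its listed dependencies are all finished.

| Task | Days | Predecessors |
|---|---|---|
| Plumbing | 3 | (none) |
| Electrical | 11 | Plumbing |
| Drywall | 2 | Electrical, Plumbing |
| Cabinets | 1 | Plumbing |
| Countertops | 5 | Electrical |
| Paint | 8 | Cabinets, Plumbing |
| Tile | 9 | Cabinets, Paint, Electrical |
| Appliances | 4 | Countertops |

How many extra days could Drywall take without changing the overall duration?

Critical path: Plumbing→Electrical→Countertops→Appliances = 3+11+5+4 = 23, so the finish is 23 days.
Longest path through Drywall: 16 days (earliest finish 16, latest finish 23).
Slack of Drywall = 21 − 14 = 7 days.

7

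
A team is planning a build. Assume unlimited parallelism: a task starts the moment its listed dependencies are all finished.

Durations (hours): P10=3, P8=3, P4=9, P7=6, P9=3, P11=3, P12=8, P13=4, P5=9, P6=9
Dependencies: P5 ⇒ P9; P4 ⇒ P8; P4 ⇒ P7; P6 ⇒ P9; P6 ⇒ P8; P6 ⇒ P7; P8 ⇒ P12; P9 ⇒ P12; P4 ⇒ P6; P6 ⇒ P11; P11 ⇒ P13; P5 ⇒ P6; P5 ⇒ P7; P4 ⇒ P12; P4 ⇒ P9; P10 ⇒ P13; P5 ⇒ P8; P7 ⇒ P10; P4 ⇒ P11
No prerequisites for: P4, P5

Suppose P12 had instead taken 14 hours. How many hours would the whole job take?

As given, the longest chain is P4→P6→P7→P10→P13 = 9+9+6+3+4 = 31, so the finish is 31 hours.
The longest path through P12 is only 29 hours, so P12 has float 2.
Now P4→P6→P8→P12 = 9+9+3+14 = 35 is longest, so the finish becomes 35 hours.

35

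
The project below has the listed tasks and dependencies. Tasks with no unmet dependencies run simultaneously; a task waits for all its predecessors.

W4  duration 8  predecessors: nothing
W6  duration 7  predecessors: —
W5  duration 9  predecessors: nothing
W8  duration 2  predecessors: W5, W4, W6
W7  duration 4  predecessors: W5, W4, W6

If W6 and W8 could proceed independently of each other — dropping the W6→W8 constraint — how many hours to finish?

Before: longest chain W5→W7 = 9+4 = 13, finish 13.
Dropping W6→W8 doesn't change W8's earliest start (9); another predecessor still binds.
The longest chain is now W5→W7 = 9+4 = 13, so the job takes 13 hours.

13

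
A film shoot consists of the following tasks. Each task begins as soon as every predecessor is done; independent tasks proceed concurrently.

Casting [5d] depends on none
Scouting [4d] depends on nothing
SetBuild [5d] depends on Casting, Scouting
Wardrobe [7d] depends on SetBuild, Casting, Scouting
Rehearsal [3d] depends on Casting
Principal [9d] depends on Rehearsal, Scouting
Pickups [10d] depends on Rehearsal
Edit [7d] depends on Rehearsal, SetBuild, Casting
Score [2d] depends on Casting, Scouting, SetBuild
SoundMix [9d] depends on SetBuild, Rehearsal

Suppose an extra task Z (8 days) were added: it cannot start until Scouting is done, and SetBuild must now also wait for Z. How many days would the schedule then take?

Originally the schedule takes 19 days.
With Z inserted, SetBuild now waits for max(Casting, Scouting, Z).
New critical path: Scouting→Z→SetBuild→SoundMix = 4+8+5+9 = 26 ⇒ 26 days.

26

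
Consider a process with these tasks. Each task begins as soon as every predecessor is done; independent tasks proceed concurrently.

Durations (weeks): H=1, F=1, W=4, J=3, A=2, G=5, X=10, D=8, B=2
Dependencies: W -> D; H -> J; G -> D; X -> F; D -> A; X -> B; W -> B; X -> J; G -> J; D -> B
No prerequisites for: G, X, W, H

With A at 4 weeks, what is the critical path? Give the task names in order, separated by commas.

As given, the longest chain is G→D→A = 5+8+2 = 15, so the finish is 15 weeks.
A lies on that path, so at 4 weeks the path becomes 17 weeks.
No other chain overtakes it, so the finish is 17 weeks.

G, D, A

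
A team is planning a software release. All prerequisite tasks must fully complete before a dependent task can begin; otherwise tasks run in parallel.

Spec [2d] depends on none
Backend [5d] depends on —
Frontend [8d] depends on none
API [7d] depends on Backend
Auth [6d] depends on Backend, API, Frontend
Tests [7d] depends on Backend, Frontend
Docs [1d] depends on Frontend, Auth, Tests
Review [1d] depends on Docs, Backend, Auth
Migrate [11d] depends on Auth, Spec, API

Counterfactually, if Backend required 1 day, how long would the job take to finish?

25

As given, the longest chain is Backend→API→Auth→Migrate = 5+7+6+11 = 29, so the finish is 29 days.
Backend is on the critical path; changing it to 1 makes that path 25 days.
No other chain overtakes it, so the finish is 25 days.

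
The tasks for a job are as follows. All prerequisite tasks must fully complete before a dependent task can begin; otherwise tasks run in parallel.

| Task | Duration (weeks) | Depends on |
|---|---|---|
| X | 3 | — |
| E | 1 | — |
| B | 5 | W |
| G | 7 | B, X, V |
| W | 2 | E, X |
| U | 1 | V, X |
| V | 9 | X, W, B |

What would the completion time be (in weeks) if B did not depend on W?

21

Original critical path: X→W→B→V→G = 3+2+5+9+7 = 26 ⇒ 26 weeks.
Without W→B, B's earliest start moves from 5 to 0.
After: X→W→V→G = 3+2+9+7 = 21 → 21 weeks.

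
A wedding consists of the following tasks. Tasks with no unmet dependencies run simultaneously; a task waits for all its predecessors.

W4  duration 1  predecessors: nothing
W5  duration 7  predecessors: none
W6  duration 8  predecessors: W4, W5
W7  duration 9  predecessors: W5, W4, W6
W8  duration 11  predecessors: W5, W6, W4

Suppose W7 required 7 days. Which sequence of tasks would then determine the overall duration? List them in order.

The binding path is W5→W6→W8 = 7+8+11 = 26; finish at 26 days.
W7 has 2 days of float (longest path through it is 24).
The critical path is still W5→W6→W8; finish is now 26 days.

W5, W6, W8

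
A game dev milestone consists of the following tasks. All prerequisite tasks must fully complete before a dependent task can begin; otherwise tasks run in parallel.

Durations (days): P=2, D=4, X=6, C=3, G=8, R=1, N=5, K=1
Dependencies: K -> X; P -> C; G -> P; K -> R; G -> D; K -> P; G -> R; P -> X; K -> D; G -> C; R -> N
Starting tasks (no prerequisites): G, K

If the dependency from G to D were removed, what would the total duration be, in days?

Original critical path: G→P→X = 8+2+6 = 16 ⇒ 16 days.
Without G→D, D's earliest start moves from 8 to 1.
The longest chain is now G→P→X = 8+2+6 = 16, so the schedule takes 16 days.

16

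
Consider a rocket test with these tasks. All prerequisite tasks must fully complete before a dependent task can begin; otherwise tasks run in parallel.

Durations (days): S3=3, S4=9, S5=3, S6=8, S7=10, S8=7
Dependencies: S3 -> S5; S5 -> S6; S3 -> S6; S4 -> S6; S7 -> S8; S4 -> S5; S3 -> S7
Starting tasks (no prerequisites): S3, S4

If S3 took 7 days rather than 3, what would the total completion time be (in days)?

Baseline: S3→S7→S8 = 3+10+7 = 20 → 20 days.
S3 lies on that path, so at 7 days the path becomes 24 days.
No other chain overtakes it, so the finish is 24 days.

24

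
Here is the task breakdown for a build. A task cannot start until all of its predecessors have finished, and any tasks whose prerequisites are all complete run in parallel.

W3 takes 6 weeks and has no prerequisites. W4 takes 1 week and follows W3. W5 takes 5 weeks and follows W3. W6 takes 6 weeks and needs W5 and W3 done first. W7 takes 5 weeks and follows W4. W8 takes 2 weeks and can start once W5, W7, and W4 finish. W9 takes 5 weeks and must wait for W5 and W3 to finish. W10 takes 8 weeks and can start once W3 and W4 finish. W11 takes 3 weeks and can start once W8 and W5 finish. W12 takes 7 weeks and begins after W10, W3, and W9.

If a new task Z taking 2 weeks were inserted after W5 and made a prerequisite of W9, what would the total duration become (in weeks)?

25

Originally the build takes 23 weeks.
With Z inserted, W9 now waits for max(W5, W3, Z).
New critical path: W3→W5→Z→W9→W12 = 6+5+2+5+7 = 25 ⇒ 25 weeks.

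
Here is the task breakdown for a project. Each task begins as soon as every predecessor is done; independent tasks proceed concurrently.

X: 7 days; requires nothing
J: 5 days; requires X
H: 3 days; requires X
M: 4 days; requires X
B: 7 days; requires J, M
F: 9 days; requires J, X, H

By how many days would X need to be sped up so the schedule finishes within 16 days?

Current finish: 21 days; target: 16.
X is on every critical path, so each day cut from X cuts the finish by one (this holds down to a finish of 15).
Need 21 − 16 = 5 days off X → X becomes 2 days, finish becomes 16.

5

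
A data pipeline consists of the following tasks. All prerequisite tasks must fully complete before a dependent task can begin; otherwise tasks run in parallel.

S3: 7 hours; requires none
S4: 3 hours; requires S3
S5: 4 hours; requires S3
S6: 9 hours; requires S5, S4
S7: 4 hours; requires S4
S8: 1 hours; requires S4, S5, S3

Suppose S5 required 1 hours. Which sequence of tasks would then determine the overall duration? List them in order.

S3, S4, S6

Critical path before the change: S3→S5→S6 = 7+4+9 = 20 giving 20 hours.
Since S5 is critical, the -3 change carries straight to that chain (now 17 hours).
Now S3→S4→S6 = 7+3+9 = 19 is longest, so the finish becomes 19 hours.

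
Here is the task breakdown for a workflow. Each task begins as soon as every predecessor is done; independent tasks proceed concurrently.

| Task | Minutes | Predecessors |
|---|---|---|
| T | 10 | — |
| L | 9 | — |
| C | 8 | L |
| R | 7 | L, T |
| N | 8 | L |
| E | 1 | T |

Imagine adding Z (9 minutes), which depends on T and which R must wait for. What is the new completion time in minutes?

Originally the project takes 17 minutes.
With Z inserted, R now waits for max(L, T, Z).
New critical path: T→Z→R = 10+9+7 = 26 ⇒ 26 minutes.

26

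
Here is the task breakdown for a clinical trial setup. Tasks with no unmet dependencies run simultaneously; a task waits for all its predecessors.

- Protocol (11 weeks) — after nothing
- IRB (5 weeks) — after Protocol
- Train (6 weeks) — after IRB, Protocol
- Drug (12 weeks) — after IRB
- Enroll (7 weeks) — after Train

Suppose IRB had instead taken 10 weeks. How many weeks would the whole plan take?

34

As given, the longest chain is Protocol→IRB→Train→Enroll = 11+5+6+7 = 29, so the finish is 29 weeks.
IRB is on the critical path; changing it to 10 makes that path 34 weeks.
The critical path is still Protocol→IRB→Train→Enroll; finish is now 34 weeks.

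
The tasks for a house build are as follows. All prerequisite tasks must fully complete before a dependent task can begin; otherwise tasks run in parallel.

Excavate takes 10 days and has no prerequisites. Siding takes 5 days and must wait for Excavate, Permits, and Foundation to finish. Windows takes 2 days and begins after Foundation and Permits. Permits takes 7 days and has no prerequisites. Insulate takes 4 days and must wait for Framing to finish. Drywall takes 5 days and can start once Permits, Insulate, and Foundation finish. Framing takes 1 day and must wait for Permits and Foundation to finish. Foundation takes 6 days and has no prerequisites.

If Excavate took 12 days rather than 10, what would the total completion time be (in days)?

17

The binding path is Permits→Framing→Insulate→Drywall = 7+1+4+5 = 17; finish at 17 days.
The longest path through Excavate is only 15 days, so Excavate has float 2.
That remains the longest chain; total 17 days.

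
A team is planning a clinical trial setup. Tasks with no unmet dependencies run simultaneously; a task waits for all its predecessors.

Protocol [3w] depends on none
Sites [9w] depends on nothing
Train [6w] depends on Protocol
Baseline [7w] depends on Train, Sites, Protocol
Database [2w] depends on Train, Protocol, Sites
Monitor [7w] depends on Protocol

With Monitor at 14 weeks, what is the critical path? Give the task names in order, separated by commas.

Actual critical path: Protocol→Train→Baseline = 3+6+7 = 16 ⇒ 16 weeks.
The longest path through Monitor is only 10 weeks, so Monitor has float 6.
The binding chain switches to Protocol→Monitor = 3+14 = 17; finish 17 weeks.

Protocol, Monitor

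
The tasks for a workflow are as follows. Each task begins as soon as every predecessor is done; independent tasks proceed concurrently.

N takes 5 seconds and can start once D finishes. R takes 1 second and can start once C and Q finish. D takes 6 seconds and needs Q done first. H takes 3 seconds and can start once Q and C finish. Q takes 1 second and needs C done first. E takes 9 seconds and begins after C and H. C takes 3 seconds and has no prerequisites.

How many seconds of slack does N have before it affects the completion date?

The longest chain is C→Q→H→E = 3+1+3+9 = 16; overall finish 16 seconds.
The longest chain containing N totals 15 seconds.
So N can slip 16 − 15 = 1 second.

1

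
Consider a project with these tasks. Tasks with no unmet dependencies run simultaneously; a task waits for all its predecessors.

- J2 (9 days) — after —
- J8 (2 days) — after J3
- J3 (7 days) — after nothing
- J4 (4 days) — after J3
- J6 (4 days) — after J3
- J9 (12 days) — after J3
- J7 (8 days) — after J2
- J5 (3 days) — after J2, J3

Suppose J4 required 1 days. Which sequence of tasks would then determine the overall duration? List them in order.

J3, J9

Baseline: J3→J9 = 7+12 = 19 → 19 days.
The longest path through J4 is only 11 days, so J4 has float 8.
That remains the longest chain; total 19 days.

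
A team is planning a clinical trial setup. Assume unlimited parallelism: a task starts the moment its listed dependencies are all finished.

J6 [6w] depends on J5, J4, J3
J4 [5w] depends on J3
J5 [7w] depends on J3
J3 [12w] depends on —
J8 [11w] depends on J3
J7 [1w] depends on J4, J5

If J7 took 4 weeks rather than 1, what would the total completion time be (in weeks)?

As given, the longest chain is J3→J5→J6 = 12+7+6 = 25, so the finish is 25 weeks.
J7 is off the critical path — its longest chain is 20 weeks, giving 5 of slack.
No other chain overtakes it, so the finish is 25 weeks.

25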